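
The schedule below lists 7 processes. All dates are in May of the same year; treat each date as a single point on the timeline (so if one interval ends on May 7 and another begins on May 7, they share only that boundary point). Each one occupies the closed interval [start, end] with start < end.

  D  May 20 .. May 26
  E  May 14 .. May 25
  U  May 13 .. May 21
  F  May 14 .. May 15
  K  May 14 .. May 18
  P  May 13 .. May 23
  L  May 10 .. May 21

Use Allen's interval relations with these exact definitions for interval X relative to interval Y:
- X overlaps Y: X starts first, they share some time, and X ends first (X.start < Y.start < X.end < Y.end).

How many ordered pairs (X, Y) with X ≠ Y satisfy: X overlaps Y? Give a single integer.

8

Checking all 42 ordered pairs for relation 'overlaps'; matching pairs in alphabetical order:
(E, D): E overlaps D ✓
(L, D): L overlaps D ✓
(L, E): L overlaps E ✓
(L, P): L overlaps P ✓
(P, D): P overlaps D ✓
(P, E): P overlaps E ✓
(U, D): U overlaps D ✓
(U, E): U overlaps E ✓
Count: 8.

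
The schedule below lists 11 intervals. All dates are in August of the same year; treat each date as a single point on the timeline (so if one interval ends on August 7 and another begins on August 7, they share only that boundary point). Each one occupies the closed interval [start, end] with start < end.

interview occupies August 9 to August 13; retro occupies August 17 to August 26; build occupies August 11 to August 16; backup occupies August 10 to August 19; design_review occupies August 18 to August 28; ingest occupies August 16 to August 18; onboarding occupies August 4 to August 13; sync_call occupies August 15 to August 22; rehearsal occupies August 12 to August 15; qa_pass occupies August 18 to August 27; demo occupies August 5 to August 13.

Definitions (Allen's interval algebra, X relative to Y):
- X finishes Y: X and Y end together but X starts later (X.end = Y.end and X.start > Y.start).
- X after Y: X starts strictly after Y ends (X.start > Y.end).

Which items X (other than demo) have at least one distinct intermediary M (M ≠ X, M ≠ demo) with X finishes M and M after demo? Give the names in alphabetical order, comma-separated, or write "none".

none

Target demo = [August 5, August 13].
Intermediaries M with M after demo: design_review, ingest, qa_pass, retro, sync_call.
Via design_review — items with X finishes design_review: none.
Via ingest — items with X finishes ingest: none.
Via qa_pass — items with X finishes qa_pass: none.
Via retro — items with X finishes retro: none.
Via sync_call — items with X finishes sync_call: none.
Union: none.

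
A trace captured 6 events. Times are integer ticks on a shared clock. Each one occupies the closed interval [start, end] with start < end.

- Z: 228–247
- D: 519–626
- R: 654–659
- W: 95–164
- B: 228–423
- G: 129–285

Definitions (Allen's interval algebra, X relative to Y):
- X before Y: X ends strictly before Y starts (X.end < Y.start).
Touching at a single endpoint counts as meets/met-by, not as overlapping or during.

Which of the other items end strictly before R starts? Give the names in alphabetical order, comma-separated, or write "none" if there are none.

Target R = [654, 659].
B [228, 423] → before → yes.
D [519, 626] → before → yes.
G [129, 285] → before → yes.
W [95, 164] → before → yes.
Z [228, 247] → before → yes.
Result: B, D, G, W, Z.

B, D, G, W, Z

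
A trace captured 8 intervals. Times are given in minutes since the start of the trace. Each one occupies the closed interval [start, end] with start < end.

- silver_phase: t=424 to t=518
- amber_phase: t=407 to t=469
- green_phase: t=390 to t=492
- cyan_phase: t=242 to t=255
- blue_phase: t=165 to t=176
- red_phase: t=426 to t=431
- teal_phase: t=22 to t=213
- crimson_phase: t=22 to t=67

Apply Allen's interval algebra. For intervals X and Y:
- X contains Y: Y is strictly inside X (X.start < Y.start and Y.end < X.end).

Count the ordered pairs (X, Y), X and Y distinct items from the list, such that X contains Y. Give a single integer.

5

Checking all 56 ordered pairs for relation 'contains'; matching pairs in alphabetical order:
(amber_phase, red_phase): amber_phase contains red_phase ✓
(green_phase, amber_phase): green_phase contains amber_phase ✓
(green_phase, red_phase): green_phase contains red_phase ✓
(silver_phase, red_phase): silver_phase contains red_phase ✓
(teal_phase, blue_phase): teal_phase contains blue_phase ✓
Count: 5.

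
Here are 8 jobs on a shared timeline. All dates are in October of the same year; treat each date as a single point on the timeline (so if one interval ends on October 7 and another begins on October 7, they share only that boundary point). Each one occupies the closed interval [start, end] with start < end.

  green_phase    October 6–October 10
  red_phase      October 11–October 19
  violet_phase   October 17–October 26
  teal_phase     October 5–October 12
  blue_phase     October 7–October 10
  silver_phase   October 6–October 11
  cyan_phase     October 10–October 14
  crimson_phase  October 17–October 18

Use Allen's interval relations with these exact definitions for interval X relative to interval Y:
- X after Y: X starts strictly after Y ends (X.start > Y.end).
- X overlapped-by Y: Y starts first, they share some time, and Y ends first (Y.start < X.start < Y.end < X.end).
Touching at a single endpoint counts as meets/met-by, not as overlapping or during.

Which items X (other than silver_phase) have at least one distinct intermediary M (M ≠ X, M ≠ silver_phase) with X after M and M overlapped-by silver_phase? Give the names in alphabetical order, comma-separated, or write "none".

Target silver_phase = [October 6, October 11].
Intermediaries M with M overlapped-by silver_phase: cyan_phase.
Via cyan_phase — items with X after cyan_phase: crimson_phase, violet_phase.
Union: crimson_phase, violet_phase.

crimson_phase, violet_phase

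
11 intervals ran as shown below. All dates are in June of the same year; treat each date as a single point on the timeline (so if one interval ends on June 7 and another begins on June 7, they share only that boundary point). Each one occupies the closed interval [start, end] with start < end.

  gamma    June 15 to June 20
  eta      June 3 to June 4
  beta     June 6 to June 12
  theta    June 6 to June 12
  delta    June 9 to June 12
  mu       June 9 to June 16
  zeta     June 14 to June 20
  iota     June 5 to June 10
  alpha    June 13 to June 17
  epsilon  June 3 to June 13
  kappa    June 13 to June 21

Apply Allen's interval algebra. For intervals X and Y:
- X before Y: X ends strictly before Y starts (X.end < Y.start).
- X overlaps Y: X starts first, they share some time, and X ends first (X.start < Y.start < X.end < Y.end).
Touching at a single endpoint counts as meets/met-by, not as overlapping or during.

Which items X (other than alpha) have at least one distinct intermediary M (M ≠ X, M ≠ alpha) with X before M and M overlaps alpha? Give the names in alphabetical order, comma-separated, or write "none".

eta

Target alpha = [June 13, June 17].
Intermediaries M with M overlaps alpha: mu.
Via mu — items with X before mu: eta.
Union: eta.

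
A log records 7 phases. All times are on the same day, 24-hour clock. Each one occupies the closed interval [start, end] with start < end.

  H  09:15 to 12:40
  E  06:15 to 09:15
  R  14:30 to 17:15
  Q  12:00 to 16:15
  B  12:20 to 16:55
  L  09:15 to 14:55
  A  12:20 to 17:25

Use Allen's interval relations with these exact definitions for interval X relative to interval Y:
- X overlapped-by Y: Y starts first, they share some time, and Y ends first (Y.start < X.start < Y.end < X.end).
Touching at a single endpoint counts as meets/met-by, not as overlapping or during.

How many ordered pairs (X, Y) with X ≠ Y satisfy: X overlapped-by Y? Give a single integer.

11

Checking all 42 ordered pairs for relation 'overlapped-by'; matching pairs in alphabetical order:
(A, H): A overlapped-by H ✓
(A, L): A overlapped-by L ✓
(A, Q): A overlapped-by Q ✓
(B, H): B overlapped-by H ✓
(B, L): B overlapped-by L ✓
(B, Q): B overlapped-by Q ✓
(Q, H): Q overlapped-by H ✓
(Q, L): Q overlapped-by L ✓
(R, B): R overlapped-by B ✓
(R, L): R overlapped-by L ✓
(R, Q): R overlapped-by Q ✓
Count: 11.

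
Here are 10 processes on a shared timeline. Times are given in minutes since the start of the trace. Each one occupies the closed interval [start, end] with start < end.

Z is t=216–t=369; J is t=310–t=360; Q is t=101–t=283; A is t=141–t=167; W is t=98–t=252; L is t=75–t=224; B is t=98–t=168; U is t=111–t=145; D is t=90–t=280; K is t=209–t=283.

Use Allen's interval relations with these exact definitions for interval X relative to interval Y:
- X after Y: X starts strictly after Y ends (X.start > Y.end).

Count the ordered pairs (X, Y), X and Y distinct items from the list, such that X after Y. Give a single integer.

14

Checking all 90 ordered pairs for relation 'after'; matching pairs in alphabetical order:
(J, A): J after A ✓
(J, B): J after B ✓
(J, D): J after D ✓
(J, K): J after K ✓
(J, L): J after L ✓
(J, Q): J after Q ✓
(J, U): J after U ✓
(J, W): J after W ✓
(K, A): K after A ✓
(K, B): K after B ✓
(K, U): K after U ✓
(Z, A): Z after A ✓
(Z, B): Z after B ✓
(Z, U): Z after U ✓
Count: 14.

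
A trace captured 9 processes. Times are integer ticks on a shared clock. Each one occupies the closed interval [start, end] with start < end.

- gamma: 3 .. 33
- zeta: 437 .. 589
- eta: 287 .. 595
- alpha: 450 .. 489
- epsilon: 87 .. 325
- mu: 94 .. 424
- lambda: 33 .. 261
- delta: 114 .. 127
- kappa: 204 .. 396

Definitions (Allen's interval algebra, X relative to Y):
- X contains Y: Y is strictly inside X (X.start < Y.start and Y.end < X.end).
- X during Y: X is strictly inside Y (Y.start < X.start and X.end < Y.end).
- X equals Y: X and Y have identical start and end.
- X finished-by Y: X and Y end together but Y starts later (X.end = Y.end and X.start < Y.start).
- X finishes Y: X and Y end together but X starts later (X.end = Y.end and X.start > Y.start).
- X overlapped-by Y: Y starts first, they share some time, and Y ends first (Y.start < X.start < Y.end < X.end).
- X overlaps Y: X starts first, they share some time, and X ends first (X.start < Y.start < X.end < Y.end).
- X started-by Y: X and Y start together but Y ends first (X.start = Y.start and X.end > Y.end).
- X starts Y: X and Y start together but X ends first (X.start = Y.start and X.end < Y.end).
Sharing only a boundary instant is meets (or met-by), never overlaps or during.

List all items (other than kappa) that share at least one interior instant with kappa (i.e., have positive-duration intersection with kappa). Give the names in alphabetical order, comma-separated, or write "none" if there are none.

Target kappa = [204, 396].
alpha [450, 489] → after → no.
delta [114, 127] → before → no.
epsilon [87, 325] → overlaps → yes.
eta [287, 595] → overlapped-by → yes.
gamma [3, 33] → before → no.
lambda [33, 261] → overlaps → yes.
mu [94, 424] → contains → yes.
zeta [437, 589] → after → no.
Result: epsilon, eta, lambda, mu.

epsilon, eta, lambda, mu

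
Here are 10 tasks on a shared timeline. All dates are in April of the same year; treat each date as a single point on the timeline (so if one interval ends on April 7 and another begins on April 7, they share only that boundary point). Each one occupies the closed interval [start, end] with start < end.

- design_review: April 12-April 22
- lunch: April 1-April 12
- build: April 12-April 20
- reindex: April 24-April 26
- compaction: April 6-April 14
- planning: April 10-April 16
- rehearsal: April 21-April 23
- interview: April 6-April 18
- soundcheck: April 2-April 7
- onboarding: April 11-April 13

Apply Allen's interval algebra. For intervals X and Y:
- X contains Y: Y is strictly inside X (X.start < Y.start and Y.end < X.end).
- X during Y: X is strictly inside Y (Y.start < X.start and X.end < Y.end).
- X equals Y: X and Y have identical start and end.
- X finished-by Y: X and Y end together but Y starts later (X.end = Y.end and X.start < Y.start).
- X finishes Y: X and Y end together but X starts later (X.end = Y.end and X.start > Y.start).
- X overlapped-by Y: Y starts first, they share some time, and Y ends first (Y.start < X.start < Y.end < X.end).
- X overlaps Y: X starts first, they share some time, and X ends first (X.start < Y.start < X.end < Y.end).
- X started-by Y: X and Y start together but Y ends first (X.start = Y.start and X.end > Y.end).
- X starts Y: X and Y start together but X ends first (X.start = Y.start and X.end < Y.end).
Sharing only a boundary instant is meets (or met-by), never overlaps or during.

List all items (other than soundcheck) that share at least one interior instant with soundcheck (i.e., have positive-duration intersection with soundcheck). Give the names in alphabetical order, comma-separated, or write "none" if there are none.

compaction, interview, lunch

Target soundcheck = [April 2, April 7].
build [April 12, April 20] → after → no.
compaction [April 6, April 14] → overlapped-by → yes.
design_review [April 12, April 22] → after → no.
interview [April 6, April 18] → overlapped-by → yes.
lunch [April 1, April 12] → contains → yes.
onboarding [April 11, April 13] → after → no.
planning [April 10, April 16] → after → no.
rehearsal [April 21, April 23] → after → no.
reindex [April 24, April 26] → after → no.
Result: compaction, interview, lunch.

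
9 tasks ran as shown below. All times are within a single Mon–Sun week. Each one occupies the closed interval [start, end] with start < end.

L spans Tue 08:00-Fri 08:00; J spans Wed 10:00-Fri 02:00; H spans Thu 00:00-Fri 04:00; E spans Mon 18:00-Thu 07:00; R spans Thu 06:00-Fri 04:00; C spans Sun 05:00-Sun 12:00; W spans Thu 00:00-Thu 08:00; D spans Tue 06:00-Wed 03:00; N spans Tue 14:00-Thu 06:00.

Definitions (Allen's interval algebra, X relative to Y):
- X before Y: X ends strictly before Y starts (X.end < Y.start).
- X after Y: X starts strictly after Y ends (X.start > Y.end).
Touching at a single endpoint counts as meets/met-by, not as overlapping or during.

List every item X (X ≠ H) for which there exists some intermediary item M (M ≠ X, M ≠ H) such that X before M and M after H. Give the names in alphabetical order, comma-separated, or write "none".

D, E, J, L, N, R, W

Target H = [Thu 00:00, Fri 04:00].
Intermediaries M with M after H: C.
Via C — items with X before C: D, E, J, L, N, R, W.
Union: D, E, J, L, N, R, W.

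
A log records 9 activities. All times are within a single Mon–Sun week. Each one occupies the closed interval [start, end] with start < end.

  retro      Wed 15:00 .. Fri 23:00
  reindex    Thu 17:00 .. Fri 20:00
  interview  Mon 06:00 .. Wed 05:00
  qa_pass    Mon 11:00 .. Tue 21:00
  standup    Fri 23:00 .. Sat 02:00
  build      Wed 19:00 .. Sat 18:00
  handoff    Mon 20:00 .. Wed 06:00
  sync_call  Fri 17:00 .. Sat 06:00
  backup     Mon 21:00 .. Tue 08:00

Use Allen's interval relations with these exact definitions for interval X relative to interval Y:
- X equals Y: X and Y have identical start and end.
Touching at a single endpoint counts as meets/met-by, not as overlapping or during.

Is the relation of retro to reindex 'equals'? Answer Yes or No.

retro = [Wed 15:00, Fri 23:00], reindex = [Thu 17:00, Fri 20:00].
Actual relation of retro to reindex: contains.
Asked whether 'equals' holds → No.

No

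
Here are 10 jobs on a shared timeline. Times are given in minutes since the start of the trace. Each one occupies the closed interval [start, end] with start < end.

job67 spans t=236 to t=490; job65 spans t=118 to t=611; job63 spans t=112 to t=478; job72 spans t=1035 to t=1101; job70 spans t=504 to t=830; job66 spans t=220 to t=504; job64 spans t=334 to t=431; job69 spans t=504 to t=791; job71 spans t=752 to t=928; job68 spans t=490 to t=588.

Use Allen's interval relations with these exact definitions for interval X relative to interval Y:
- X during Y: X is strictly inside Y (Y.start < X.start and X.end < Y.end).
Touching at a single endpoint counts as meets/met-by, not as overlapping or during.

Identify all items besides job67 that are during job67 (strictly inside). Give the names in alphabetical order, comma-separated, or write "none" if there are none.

job64

Target job67 = [t=236, t=490].
job63 [t=112, t=478] → overlaps → no.
job64 [t=334, t=431] → during → yes.
job65 [t=118, t=611] → contains → no.
job66 [t=220, t=504] → contains → no.
job68 [t=490, t=588] → met-by → no.
job69 [t=504, t=791] → after → no.
job70 [t=504, t=830] → after → no.
job71 [t=752, t=928] → after → no.
job72 [t=1035, t=1101] → after → no.
Result: job64.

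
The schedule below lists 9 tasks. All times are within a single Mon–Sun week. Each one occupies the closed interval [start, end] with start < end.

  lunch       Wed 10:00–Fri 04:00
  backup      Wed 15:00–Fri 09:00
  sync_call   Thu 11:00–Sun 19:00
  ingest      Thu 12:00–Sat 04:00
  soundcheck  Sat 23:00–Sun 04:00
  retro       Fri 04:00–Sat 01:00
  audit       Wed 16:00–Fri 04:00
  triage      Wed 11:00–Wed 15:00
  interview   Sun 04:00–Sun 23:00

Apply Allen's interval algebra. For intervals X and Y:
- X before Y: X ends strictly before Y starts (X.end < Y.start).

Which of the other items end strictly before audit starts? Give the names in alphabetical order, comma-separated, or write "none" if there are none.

Target audit = [Wed 16:00, Fri 04:00].
backup [Wed 15:00, Fri 09:00] → contains → no.
ingest [Thu 12:00, Sat 04:00] → overlapped-by → no.
interview [Sun 04:00, Sun 23:00] → after → no.
lunch [Wed 10:00, Fri 04:00] → finished-by → no.
retro [Fri 04:00, Sat 01:00] → met-by → no.
soundcheck [Sat 23:00, Sun 04:00] → after → no.
sync_call [Thu 11:00, Sun 19:00] → overlapped-by → no.
triage [Wed 11:00, Wed 15:00] → before → yes.
Result: triage.

triage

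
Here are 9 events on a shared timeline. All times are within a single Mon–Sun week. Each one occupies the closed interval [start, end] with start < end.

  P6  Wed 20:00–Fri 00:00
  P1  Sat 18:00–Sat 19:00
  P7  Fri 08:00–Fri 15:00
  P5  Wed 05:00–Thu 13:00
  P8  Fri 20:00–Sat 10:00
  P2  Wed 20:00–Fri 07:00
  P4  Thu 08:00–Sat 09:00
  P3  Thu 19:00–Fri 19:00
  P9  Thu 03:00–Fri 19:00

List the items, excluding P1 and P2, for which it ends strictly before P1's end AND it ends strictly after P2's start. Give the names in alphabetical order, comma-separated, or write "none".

Conditions: its end is strictly before P1's end (X.end < Sat 19:00) AND its end is strictly after P2's start (X.end > Wed 20:00).
P3: end Fri 19:00 < Sat 19:00? ✓; end Fri 19:00 > Wed 20:00? ✓ → yes.
P4: end Sat 09:00 < Sat 19:00? ✓; end Sat 09:00 > Wed 20:00? ✓ → yes.
P5: end Thu 13:00 < Sat 19:00? ✓; end Thu 13:00 > Wed 20:00? ✓ → yes.
P6: end Fri 00:00 < Sat 19:00? ✓; end Fri 00:00 > Wed 20:00? ✓ → yes.
P7: end Fri 15:00 < Sat 19:00? ✓; end Fri 15:00 > Wed 20:00? ✓ → yes.
P8: end Sat 10:00 < Sat 19:00? ✓; end Sat 10:00 > Wed 20:00? ✓ → yes.
P9: end Fri 19:00 < Sat 19:00? ✓; end Fri 19:00 > Wed 20:00? ✓ → yes.
Result: P3, P4, P5, P6, P7, P8, P9.

P3, P4, P5, P6, P7, P8, P9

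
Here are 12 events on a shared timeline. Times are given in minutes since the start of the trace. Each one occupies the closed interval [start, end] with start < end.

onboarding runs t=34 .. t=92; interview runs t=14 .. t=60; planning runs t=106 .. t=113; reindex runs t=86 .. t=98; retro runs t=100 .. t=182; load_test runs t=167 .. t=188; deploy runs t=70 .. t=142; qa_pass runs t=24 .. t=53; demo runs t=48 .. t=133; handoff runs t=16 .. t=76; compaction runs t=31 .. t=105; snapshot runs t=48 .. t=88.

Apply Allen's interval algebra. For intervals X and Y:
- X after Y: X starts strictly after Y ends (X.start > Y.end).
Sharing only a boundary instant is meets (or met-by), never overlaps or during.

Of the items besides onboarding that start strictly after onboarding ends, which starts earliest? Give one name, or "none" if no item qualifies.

Target onboarding = [t=34, t=92].
compaction [t=31, t=105] → contains → excluded.
demo [t=48, t=133] → overlapped-by → excluded.
deploy [t=70, t=142] → overlapped-by → excluded.
handoff [t=16, t=76] → overlaps → excluded.
interview [t=14, t=60] → overlaps → excluded.
load_test [t=167, t=188] → after → candidate.
planning [t=106, t=113] → after → candidate.
qa_pass [t=24, t=53] → overlaps → excluded.
reindex [t=86, t=98] → overlapped-by → excluded.
retro [t=100, t=182] → after → candidate.
snapshot [t=48, t=88] → during → excluded.
Among candidates, earliest start is t=100 → retro.

retro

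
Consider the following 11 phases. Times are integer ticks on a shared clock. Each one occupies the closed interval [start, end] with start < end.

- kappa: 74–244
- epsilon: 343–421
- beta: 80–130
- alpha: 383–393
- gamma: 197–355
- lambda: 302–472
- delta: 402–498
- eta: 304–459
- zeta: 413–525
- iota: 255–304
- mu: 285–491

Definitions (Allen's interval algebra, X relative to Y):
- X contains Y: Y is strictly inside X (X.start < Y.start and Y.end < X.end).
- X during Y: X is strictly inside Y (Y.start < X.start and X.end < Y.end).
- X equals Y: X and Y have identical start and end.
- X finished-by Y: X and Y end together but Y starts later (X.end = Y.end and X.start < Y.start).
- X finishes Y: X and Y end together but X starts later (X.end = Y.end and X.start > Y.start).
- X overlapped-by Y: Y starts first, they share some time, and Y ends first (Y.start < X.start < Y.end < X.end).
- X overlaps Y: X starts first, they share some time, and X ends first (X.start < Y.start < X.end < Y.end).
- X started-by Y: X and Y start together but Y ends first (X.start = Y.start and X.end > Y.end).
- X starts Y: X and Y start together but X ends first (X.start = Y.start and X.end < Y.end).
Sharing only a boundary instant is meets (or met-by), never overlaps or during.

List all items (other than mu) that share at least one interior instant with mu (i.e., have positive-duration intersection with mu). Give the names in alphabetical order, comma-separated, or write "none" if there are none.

alpha, delta, epsilon, eta, gamma, iota, lambda, zeta

Target mu = [285, 491].
alpha [383, 393] → during → yes.
beta [80, 130] → before → no.
delta [402, 498] → overlapped-by → yes.
epsilon [343, 421] → during → yes.
eta [304, 459] → during → yes.
gamma [197, 355] → overlaps → yes.
iota [255, 304] → overlaps → yes.
kappa [74, 244] → before → no.
lambda [302, 472] → during → yes.
zeta [413, 525] → overlapped-by → yes.
Result: alpha, delta, epsilon, eta, gamma, iota, lambda, zeta.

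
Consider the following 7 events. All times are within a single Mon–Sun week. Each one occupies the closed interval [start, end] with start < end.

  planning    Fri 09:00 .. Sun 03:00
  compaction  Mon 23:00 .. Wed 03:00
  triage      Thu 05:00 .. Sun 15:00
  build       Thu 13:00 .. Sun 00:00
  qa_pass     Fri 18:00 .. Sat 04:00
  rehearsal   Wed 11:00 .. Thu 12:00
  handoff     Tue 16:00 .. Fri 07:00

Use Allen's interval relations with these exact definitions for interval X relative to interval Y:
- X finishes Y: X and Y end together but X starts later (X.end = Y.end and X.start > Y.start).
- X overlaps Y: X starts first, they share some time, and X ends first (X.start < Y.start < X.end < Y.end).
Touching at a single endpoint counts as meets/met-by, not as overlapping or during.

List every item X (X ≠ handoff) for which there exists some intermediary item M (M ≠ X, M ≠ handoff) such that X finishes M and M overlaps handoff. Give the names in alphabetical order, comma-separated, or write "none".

Target handoff = [Tue 16:00, Fri 07:00].
Intermediaries M with M overlaps handoff: compaction.
Via compaction — items with X finishes compaction: none.
Union: none.

none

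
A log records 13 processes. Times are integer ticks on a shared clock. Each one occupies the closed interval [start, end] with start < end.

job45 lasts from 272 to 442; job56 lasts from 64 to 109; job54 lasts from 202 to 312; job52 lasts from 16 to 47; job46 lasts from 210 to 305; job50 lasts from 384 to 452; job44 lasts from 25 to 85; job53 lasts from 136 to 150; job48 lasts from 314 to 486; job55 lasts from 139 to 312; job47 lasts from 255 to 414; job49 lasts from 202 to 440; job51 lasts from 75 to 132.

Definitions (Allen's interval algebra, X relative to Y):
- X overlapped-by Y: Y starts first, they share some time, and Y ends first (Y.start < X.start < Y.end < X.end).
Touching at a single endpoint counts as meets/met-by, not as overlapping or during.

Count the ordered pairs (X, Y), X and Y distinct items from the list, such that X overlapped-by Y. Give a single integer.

20

Checking all 156 ordered pairs for relation 'overlapped-by'; matching pairs in alphabetical order:
(job44, job52): job44 overlapped-by job52 ✓
(job45, job46): job45 overlapped-by job46 ✓
(job45, job47): job45 overlapped-by job47 ✓
(job45, job49): job45 overlapped-by job49 ✓
(job45, job54): job45 overlapped-by job54 ✓
(job45, job55): job45 overlapped-by job55 ✓
(job47, job46): job47 overlapped-by job46 ✓
(job47, job54): job47 overlapped-by job54 ✓
(job47, job55): job47 overlapped-by job55 ✓
(job48, job45): job48 overlapped-by job45 ✓
(job48, job47): job48 overlapped-by job47 ✓
(job48, job49): job48 overlapped-by job49 ✓
(job49, job55): job49 overlapped-by job55 ✓
(job50, job45): job50 overlapped-by job45 ✓
(job50, job47): job50 overlapped-by job47 ✓
(job50, job49): job50 overlapped-by job49 ✓
(job51, job44): job51 overlapped-by job44 ✓
(job51, job56): job51 overlapped-by job56 ✓
(job55, job53): job55 overlapped-by job53 ✓
(job56, job44): job56 overlapped-by job44 ✓
Count: 20.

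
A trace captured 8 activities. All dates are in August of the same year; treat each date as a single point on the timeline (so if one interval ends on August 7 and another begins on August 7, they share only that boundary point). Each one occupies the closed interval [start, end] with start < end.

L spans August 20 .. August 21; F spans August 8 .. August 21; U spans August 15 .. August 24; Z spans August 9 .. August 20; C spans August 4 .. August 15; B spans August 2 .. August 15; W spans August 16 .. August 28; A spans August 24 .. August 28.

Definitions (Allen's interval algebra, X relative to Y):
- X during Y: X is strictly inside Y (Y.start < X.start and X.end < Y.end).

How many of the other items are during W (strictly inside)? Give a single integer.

Target W = [August 16, August 28].
A [August 24, August 28] → finishes → no.
B [August 2, August 15] → before → no.
C [August 4, August 15] → before → no.
F [August 8, August 21] → overlaps → no.
L [August 20, August 21] → during → counts.
U [August 15, August 24] → overlaps → no.
Z [August 9, August 20] → overlaps → no.
Total: 1.

1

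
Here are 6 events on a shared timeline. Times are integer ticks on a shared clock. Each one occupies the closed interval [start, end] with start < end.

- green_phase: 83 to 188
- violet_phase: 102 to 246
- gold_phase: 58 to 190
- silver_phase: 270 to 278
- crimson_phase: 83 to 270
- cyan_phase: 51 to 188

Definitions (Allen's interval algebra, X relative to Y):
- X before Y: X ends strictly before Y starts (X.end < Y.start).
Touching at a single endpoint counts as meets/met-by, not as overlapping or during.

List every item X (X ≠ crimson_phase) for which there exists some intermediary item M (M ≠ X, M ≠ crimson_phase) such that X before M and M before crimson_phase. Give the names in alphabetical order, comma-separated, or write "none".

none

Target crimson_phase = [83, 270].
Intermediaries M with M before crimson_phase: none.
Union: none.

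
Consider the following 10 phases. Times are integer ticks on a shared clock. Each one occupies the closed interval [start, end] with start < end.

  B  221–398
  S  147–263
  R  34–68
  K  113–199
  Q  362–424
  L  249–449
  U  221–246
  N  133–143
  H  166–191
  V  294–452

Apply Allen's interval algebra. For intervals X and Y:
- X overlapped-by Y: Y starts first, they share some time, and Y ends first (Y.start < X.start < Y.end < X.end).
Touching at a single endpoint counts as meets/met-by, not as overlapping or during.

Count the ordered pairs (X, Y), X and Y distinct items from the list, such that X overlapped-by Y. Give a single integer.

7

Checking all 90 ordered pairs for relation 'overlapped-by'; matching pairs in alphabetical order:
(B, S): B overlapped-by S ✓
(L, B): L overlapped-by B ✓
(L, S): L overlapped-by S ✓
(Q, B): Q overlapped-by B ✓
(S, K): S overlapped-by K ✓
(V, B): V overlapped-by B ✓
(V, L): V overlapped-by L ✓
Count: 7.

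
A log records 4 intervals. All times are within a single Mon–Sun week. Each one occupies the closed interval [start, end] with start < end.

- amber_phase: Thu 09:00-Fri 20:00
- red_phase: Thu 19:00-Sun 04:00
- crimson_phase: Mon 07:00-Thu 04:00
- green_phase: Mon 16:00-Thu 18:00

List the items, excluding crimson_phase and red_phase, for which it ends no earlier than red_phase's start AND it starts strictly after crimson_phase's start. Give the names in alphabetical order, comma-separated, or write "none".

amber_phase

Conditions: its end is no earlier than red_phase's start (X.end >= Thu 19:00) AND its start is strictly after crimson_phase's start (X.start > Mon 07:00).
amber_phase: end Fri 20:00 >= Thu 19:00? ✓; start Thu 09:00 > Mon 07:00? ✓ → yes.
green_phase: end Thu 18:00 >= Thu 19:00? ✗; start Mon 16:00 > Mon 07:00? ✓ → no.
Result: amber_phase.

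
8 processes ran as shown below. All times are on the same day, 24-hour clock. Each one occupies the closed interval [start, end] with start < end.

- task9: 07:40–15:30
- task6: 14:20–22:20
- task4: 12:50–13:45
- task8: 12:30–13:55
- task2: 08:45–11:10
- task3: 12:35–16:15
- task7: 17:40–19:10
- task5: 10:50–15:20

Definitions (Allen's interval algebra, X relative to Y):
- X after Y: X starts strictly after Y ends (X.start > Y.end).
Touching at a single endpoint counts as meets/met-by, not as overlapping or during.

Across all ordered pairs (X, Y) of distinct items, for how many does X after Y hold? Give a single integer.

12

Checking all 56 ordered pairs for relation 'after'; matching pairs in alphabetical order:
(task3, task2): task3 after task2 ✓
(task4, task2): task4 after task2 ✓
(task6, task2): task6 after task2 ✓
(task6, task4): task6 after task4 ✓
(task6, task8): task6 after task8 ✓
(task7, task2): task7 after task2 ✓
(task7, task3): task7 after task3 ✓
(task7, task4): task7 after task4 ✓
(task7, task5): task7 after task5 ✓
(task7, task8): task7 after task8 ✓
(task7, task9): task7 after task9 ✓
(task8, task2): task8 after task2 ✓
Count: 12.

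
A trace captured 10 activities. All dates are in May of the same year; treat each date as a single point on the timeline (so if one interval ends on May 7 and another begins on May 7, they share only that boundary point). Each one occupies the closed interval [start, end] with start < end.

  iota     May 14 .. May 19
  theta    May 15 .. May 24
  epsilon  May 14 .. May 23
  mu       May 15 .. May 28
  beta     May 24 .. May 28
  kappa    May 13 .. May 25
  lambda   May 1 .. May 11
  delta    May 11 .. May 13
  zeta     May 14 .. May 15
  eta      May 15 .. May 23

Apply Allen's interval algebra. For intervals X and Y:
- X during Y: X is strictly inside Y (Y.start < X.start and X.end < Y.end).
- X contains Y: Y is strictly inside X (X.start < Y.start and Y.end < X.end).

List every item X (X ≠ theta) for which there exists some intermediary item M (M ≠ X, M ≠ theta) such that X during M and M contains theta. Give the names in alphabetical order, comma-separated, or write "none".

Target theta = [May 15, May 24].
Intermediaries M with M contains theta: kappa.
Via kappa — items with X during kappa: epsilon, eta, iota, zeta.
Union: epsilon, eta, iota, zeta.

epsilon, eta, iota, zeta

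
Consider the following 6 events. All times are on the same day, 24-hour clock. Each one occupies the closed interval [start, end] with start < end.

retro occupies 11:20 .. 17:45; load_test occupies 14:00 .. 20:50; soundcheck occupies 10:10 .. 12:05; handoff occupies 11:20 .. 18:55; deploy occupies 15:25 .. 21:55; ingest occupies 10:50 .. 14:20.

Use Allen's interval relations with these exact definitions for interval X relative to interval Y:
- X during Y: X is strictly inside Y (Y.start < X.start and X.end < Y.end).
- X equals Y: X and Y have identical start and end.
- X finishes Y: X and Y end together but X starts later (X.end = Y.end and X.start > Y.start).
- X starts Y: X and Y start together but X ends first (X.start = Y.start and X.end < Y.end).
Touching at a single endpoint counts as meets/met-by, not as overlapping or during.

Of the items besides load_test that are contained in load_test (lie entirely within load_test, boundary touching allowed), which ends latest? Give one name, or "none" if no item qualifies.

none

Target load_test = [14:00, 20:50].
deploy [15:25, 21:55] → overlapped-by → excluded.
handoff [11:20, 18:55] → overlaps → excluded.
ingest [10:50, 14:20] → overlaps → excluded.
retro [11:20, 17:45] → overlaps → excluded.
soundcheck [10:10, 12:05] → before → excluded.
No candidates → none.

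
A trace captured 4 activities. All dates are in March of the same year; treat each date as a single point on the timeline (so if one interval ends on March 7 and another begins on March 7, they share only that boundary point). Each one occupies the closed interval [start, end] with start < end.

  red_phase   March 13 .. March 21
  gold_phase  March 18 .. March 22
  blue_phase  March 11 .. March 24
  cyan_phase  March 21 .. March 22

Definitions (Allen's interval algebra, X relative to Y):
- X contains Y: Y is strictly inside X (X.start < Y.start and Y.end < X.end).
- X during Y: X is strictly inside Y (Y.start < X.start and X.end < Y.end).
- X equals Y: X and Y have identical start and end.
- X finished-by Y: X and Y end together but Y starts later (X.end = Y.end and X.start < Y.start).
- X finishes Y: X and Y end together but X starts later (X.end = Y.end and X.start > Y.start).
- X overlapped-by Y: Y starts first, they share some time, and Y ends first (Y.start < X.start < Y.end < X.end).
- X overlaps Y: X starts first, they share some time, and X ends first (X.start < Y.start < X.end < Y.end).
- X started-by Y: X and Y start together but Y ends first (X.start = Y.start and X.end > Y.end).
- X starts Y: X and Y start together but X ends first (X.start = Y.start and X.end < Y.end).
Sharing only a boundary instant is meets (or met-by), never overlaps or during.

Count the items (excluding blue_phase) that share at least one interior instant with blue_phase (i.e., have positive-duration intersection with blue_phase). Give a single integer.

3

Target blue_phase = [March 11, March 24].
cyan_phase [March 21, March 22] → during → counts.
gold_phase [March 18, March 22] → during → counts.
red_phase [March 13, March 21] → during → counts.
Total: 3.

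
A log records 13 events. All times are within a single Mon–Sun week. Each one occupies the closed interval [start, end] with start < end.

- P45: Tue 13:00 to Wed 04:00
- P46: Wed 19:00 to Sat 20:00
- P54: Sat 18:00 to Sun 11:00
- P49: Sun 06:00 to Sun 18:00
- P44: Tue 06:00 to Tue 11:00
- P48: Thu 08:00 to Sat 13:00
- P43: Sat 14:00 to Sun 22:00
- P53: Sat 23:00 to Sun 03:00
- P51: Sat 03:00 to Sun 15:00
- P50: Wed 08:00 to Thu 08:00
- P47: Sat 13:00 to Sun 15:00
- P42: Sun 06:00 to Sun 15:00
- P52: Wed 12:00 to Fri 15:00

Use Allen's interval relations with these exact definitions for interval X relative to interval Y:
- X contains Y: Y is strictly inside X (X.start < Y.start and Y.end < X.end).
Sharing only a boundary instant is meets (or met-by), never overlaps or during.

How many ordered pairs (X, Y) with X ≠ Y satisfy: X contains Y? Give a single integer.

Checking all 156 ordered pairs for relation 'contains'; matching pairs in alphabetical order:
(P43, P42): P43 contains P42 ✓
(P43, P49): P43 contains P49 ✓
(P43, P53): P43 contains P53 ✓
(P43, P54): P43 contains P54 ✓
(P46, P48): P46 contains P48 ✓
(P47, P53): P47 contains P53 ✓
(P47, P54): P47 contains P54 ✓
(P51, P53): P51 contains P53 ✓
(P51, P54): P51 contains P54 ✓
(P54, P53): P54 contains P53 ✓
Count: 10.

10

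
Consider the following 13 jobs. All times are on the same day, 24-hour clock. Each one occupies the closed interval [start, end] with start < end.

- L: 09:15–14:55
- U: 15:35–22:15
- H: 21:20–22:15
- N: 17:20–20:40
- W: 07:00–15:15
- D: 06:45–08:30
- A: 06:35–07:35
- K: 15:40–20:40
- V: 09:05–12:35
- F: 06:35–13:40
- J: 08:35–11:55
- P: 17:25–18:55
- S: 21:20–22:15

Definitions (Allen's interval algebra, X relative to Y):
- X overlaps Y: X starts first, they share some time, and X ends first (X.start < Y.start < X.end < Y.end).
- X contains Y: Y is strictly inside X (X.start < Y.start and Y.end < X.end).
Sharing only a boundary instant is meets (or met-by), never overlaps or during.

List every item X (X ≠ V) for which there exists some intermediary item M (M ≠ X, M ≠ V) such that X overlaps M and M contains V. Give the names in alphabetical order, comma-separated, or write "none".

A, D, F

Target V = [09:05, 12:35].
Intermediaries M with M contains V: F, W.
Via F — items with X overlaps F: none.
Via W — items with X overlaps W: A, D, F.
Union: A, D, F.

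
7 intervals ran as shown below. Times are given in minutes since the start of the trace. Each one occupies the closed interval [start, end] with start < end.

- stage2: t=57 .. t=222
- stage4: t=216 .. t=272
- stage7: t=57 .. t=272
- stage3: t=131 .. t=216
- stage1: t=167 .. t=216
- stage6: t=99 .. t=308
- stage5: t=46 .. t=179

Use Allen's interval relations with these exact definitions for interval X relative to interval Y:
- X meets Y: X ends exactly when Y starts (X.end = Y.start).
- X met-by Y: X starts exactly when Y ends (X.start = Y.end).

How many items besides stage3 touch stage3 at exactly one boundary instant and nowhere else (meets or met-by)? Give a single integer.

Target stage3 = [t=131, t=216].
stage1 [t=167, t=216] → finishes → no.
stage2 [t=57, t=222] → contains → no.
stage4 [t=216, t=272] → met-by → counts.
stage5 [t=46, t=179] → overlaps → no.
stage6 [t=99, t=308] → contains → no.
stage7 [t=57, t=272] → contains → no.
Total: 1.

1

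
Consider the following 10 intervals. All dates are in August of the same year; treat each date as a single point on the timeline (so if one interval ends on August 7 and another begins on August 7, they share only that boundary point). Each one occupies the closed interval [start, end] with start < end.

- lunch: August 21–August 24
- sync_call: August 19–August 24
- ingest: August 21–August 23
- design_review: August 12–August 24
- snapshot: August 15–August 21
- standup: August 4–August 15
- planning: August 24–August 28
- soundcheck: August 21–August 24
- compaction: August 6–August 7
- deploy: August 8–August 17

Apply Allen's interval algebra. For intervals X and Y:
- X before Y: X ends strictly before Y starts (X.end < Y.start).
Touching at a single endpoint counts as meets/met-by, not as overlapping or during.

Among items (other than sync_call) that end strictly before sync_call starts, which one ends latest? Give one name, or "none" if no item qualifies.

deploy

Target sync_call = [August 19, August 24].
compaction [August 6, August 7] → before → candidate.
deploy [August 8, August 17] → before → candidate.
design_review [August 12, August 24] → finished-by → excluded.
ingest [August 21, August 23] → during → excluded.
lunch [August 21, August 24] → finishes → excluded.
planning [August 24, August 28] → met-by → excluded.
snapshot [August 15, August 21] → overlaps → excluded.
soundcheck [August 21, August 24] → finishes → excluded.
standup [August 4, August 15] → before → candidate.
Among candidates, latest end is August 17 → deploy.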